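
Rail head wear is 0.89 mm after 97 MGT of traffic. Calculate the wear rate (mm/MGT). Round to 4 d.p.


Wear rate = total wear / cumulative tonnage
Rate = 0.89 / 97
Rate = 0.0092 mm/MGT

0.0092


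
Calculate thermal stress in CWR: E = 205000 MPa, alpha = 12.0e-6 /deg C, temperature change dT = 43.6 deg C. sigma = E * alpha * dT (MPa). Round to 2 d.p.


sigma = E * alpha * dT
sigma = 205000 * 12.0e-6 * 43.6
sigma = 2.46 * 43.6
sigma = 107.26 MPa

107.26


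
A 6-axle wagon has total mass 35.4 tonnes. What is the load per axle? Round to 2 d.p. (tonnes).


Load per axle = total weight / number of axles
Load = 35.4 / 6
Load = 5.90 tonnes

5.90


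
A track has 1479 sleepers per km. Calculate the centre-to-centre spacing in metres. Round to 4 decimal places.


Spacing = 1000 m / number of sleepers
Spacing = 1000 / 1479
Spacing = 0.6761 m

0.6761


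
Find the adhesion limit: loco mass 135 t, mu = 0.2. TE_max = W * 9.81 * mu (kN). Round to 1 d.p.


TE_max = W * g * mu
TE_max = 135 * 9.81 * 0.2
TE_max = 1324.35 * 0.2
TE_max = 264.9 kN

264.9


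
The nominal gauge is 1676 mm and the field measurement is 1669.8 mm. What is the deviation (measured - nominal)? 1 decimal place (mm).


Deviation = measured - nominal
Deviation = 1669.8 - 1676
Deviation = -6.2 mm

-6.2


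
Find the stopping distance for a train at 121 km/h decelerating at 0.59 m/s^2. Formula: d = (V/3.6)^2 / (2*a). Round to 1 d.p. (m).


Convert speed: V = 121 / 3.6 = 33.6111 m/s
V^2 = 1129.7068
d = 1129.7068 / (2 * 0.59)
d = 1129.7068 / 1.18
d = 957.4 m

957.4


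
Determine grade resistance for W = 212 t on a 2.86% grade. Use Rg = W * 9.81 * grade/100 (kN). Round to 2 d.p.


Rg = W * 9.81 * grade / 100
Rg = 212 * 9.81 * 2.86 / 100
Rg = 2079.72 * 0.0286
Rg = 59.48 kN

59.48


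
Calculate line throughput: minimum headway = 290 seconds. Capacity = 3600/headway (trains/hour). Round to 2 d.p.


Capacity = 3600 / headway
Capacity = 3600 / 290
Capacity = 12.41 trains/hour

12.41


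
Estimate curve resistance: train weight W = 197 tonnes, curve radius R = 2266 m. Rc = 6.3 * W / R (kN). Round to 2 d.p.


Rc = 6.3 * W / R
Rc = 6.3 * 197 / 2266
Rc = 1241.1 / 2266
Rc = 0.55 kN

0.55


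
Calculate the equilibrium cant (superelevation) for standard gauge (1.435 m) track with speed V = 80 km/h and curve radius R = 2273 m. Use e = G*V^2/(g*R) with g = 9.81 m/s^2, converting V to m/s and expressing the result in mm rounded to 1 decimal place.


Convert speed: V = 80 / 3.6 = 22.2222 m/s
Apply formula: e = 1.435 * 22.2222^2 / (9.81 * 2273)
e = 1.435 * 493.8272 / 22298.13
e = 0.03178 m = 31.8 mm

31.8


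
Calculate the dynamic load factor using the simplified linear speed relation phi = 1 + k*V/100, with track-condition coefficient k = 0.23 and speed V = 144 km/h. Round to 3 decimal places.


phi = 1 + k * V / 100
phi = 1 + 0.23 * 144 / 100
phi = 1 + 0.3312
phi = 1.331

1.331


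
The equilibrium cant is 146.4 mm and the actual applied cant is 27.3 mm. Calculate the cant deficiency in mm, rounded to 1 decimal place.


Cant deficiency = equilibrium cant - actual cant
CD = 146.4 - 27.3
CD = 119.1 mm

119.1


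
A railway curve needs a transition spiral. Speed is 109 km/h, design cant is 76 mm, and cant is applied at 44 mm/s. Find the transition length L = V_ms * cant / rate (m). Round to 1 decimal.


Convert speed: V = 109 / 3.6 = 30.2778 m/s
L = 30.2778 * 76 / 44
L = 2301.1111 / 44
L = 52.3 m

52.3


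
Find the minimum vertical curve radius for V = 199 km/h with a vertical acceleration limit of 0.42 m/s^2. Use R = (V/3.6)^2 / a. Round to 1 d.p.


Convert speed: V = 199 / 3.6 = 55.2778 m/s
V^2 = 3055.6327 m^2/s^2
R_v = 3055.6327 / 0.42
R_v = 7275.3 m

7275.3


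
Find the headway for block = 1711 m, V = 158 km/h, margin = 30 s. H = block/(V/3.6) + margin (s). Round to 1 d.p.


V = 158 / 3.6 = 43.8889 m/s
Block traversal time = 1711 / 43.8889 = 38.9848 s
Headway = 38.9848 + 30
Headway = 69.0 s

69.0


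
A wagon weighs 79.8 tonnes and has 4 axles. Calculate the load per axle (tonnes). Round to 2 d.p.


Load per axle = total weight / number of axles
Load = 79.8 / 4
Load = 19.95 tonnes

19.95


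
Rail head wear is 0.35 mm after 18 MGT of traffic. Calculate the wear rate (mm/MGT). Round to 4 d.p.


Wear rate = total wear / cumulative tonnage
Rate = 0.35 / 18
Rate = 0.0194 mm/MGT

0.0194


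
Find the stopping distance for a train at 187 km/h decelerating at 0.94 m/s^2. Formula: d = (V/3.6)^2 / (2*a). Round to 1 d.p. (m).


Convert speed: V = 187 / 3.6 = 51.9444 m/s
V^2 = 2698.2253
d = 2698.2253 / (2 * 0.94)
d = 2698.2253 / 1.88
d = 1435.2 m

1435.2


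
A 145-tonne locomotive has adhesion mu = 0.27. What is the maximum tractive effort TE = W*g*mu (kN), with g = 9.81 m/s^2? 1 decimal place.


TE_max = W * g * mu
TE_max = 145 * 9.81 * 0.27
TE_max = 1422.45 * 0.27
TE_max = 384.1 kN

384.1


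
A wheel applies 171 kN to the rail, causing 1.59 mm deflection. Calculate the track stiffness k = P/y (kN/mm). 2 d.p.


Track stiffness k = P / y
k = 171 / 1.59
k = 107.55 kN/mm

107.55


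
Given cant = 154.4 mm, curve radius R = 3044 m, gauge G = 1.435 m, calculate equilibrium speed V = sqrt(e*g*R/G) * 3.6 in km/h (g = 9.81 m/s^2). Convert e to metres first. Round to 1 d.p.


Convert cant: e = 154.4 mm = 0.1544 m
V_ms = sqrt(0.1544 * 9.81 * 3044 / 1.435)
V_ms = sqrt(3212.987607) = 56.6832 m/s
V = 56.6832 * 3.6 = 204.1 km/h

204.1


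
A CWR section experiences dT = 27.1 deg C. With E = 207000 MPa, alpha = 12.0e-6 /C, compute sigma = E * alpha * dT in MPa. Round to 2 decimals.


sigma = E * alpha * dT
sigma = 207000 * 12.0e-6 * 27.1
sigma = 2.484 * 27.1
sigma = 67.32 MPa

67.32


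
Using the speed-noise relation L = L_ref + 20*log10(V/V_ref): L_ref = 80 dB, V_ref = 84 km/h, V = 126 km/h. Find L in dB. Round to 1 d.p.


V/V_ref = 126 / 84 = 1.5
log10(1.5) = 0.176091
20 * 0.176091 = 3.5218
L = 80 + 3.5218 = 83.5 dB

83.5


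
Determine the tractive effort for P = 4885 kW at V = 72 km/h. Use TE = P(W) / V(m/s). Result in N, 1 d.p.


Convert: P = 4885 kW = 4885000 W
V = 72 / 3.6 = 20.0 m/s
TE = 4885000 / 20.0
TE = 244250.0 N

244250.0


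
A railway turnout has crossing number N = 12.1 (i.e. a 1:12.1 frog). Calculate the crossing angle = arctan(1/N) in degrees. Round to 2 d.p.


1/N = 1/12.1 = 0.082645
angle = arctan(0.082645) = 0.082457 rad
angle = 0.082457 * 180/pi = 4.72 degrees

4.72


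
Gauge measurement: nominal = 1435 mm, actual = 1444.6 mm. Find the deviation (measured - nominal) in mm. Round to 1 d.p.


Deviation = measured - nominal
Deviation = 1444.6 - 1435
Deviation = 9.6 mm

9.6


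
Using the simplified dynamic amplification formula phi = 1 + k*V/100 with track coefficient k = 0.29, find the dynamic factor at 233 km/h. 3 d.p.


phi = 1 + k * V / 100
phi = 1 + 0.29 * 233 / 100
phi = 1 + 0.6757
phi = 1.676

1.676


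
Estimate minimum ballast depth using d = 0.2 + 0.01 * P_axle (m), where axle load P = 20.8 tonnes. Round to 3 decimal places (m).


d = 0.2 + 0.01 * 20.8
d = 0.2 + 0.208
d = 0.408 m

0.408


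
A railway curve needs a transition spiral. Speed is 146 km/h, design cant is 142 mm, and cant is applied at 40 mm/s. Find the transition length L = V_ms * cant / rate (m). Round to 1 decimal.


Convert speed: V = 146 / 3.6 = 40.5556 m/s
L = 40.5556 * 142 / 40
L = 5758.8889 / 40
L = 144.0 m

144.0


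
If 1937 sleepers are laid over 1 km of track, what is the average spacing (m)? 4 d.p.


Spacing = 1000 m / number of sleepers
Spacing = 1000 / 1937
Spacing = 0.5163 m

0.5163


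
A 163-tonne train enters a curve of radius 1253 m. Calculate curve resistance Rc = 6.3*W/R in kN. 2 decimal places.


Rc = 6.3 * W / R
Rc = 6.3 * 163 / 1253
Rc = 1026.9 / 1253
Rc = 0.82 kN

0.82


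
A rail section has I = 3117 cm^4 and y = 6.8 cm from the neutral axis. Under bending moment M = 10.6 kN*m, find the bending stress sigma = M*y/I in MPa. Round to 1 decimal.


Convert units:
M = 10.6 kN*m = 10600000 N*mm
y = 6.8 cm = 68 mm
I = 3117 cm^4 = 31170000 mm^4
sigma = 10600000 * 68 / 31170000
sigma = 23.1 MPa

23.1


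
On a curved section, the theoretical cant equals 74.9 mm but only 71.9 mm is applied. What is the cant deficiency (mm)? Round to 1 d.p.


Cant deficiency = equilibrium cant - actual cant
CD = 74.9 - 71.9
CD = 3.0 mm

3.0


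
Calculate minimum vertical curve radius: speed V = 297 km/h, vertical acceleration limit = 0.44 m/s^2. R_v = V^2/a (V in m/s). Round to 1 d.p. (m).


Convert speed: V = 297 / 3.6 = 82.5 m/s
V^2 = 6806.25 m^2/s^2
R_v = 6806.25 / 0.44
R_v = 15468.8 m

15468.8


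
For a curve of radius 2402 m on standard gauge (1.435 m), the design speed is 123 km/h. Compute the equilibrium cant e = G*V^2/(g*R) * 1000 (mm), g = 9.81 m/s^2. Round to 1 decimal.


Convert speed: V = 123 / 3.6 = 34.1667 m/s
Apply formula: e = 1.435 * 34.1667^2 / (9.81 * 2402)
e = 1.435 * 1167.3611 / 23563.62
e = 0.071091 m = 71.1 mm

71.1


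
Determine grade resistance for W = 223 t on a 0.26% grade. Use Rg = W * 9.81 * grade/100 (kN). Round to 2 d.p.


Rg = W * 9.81 * grade / 100
Rg = 223 * 9.81 * 0.26 / 100
Rg = 2187.63 * 0.0026
Rg = 5.69 kN

5.69


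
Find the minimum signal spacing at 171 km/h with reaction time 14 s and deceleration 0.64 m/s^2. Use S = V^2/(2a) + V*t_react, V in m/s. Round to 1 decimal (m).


V = 171 / 3.6 = 47.5 m/s
Braking distance = 47.5^2 / (2*0.64) = 1762.6953 m
Sighting distance = 47.5 * 14 = 665.0 m
S = 1762.6953 + 665.0 = 2427.7 m

2427.7


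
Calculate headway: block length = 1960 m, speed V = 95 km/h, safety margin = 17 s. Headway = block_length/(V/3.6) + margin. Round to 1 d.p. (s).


V = 95 / 3.6 = 26.3889 m/s
Block traversal time = 1960 / 26.3889 = 74.2737 s
Headway = 74.2737 + 17
Headway = 91.3 s

91.3


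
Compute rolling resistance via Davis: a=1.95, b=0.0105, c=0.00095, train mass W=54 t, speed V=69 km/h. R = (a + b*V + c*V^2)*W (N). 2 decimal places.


b*V = 0.0105 * 69 = 0.7245
c*V^2 = 0.00095 * 4761 = 4.52295
R_per_t = 1.95 + 0.7245 + 4.52295 = 7.19745 N/t
R_total = 7.19745 * 54 = 388.66 N

388.66


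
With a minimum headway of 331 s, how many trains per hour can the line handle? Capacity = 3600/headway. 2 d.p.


Capacity = 3600 / headway
Capacity = 3600 / 331
Capacity = 10.88 trains/hour

10.88


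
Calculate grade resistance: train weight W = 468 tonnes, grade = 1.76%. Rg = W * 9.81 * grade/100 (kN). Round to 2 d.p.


Rg = W * 9.81 * grade / 100
Rg = 468 * 9.81 * 1.76 / 100
Rg = 4591.08 * 0.0176
Rg = 80.80 kN

80.80


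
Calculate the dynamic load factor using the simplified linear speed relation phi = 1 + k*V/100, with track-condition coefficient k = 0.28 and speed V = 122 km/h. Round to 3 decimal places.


phi = 1 + k * V / 100
phi = 1 + 0.28 * 122 / 100
phi = 1 + 0.3416
phi = 1.342

1.342


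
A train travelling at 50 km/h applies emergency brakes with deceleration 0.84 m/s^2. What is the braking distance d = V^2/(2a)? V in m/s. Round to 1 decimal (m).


Convert speed: V = 50 / 3.6 = 13.8889 m/s
V^2 = 192.9012
d = 192.9012 / (2 * 0.84)
d = 192.9012 / 1.68
d = 114.8 m

114.8


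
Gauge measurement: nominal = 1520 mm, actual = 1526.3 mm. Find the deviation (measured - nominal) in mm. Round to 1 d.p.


Deviation = measured - nominal
Deviation = 1526.3 - 1520
Deviation = 6.3 mm

6.3


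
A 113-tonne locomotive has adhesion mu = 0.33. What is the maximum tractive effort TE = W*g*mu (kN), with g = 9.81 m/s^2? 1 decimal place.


TE_max = W * g * mu
TE_max = 113 * 9.81 * 0.33
TE_max = 1108.53 * 0.33
TE_max = 365.8 kN

365.8


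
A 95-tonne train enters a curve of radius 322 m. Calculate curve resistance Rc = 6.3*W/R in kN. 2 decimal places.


Rc = 6.3 * W / R
Rc = 6.3 * 95 / 322
Rc = 598.5 / 322
Rc = 1.86 kN

1.86


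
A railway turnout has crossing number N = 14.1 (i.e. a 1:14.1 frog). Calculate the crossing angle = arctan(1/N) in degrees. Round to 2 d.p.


1/N = 1/14.1 = 0.070922
angle = arctan(0.070922) = 0.070803 rad
angle = 0.070803 * 180/pi = 4.06 degrees

4.06


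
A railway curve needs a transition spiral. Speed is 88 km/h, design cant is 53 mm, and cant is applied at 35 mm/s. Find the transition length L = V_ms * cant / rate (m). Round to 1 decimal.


Convert speed: V = 88 / 3.6 = 24.4444 m/s
L = 24.4444 * 53 / 35
L = 1295.5556 / 35
L = 37.0 m

37.0


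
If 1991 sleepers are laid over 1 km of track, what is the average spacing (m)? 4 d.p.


Spacing = 1000 m / number of sleepers
Spacing = 1000 / 1991
Spacing = 0.5023 m

0.5023


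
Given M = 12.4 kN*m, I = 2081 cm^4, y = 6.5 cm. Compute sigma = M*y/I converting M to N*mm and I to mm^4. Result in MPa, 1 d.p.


Convert units:
M = 12.4 kN*m = 12400000 N*mm
y = 6.5 cm = 65 mm
I = 2081 cm^4 = 20810000 mm^4
sigma = 12400000 * 65 / 20810000
sigma = 38.7 MPa

38.7


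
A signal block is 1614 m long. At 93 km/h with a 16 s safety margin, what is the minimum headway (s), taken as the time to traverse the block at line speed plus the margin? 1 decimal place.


V = 93 / 3.6 = 25.8333 m/s
Block traversal time = 1614 / 25.8333 = 62.4774 s
Headway = 62.4774 + 16
Headway = 78.5 s

78.5


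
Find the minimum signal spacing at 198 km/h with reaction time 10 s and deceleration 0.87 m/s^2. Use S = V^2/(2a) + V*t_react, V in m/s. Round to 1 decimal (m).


V = 198 / 3.6 = 55.0 m/s
Braking distance = 55.0^2 / (2*0.87) = 1738.5057 m
Sighting distance = 55.0 * 10 = 550.0 m
S = 1738.5057 + 550.0 = 2288.5 m

2288.5


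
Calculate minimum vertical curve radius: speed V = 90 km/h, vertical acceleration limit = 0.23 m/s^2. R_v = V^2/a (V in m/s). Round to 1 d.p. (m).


Convert speed: V = 90 / 3.6 = 25.0 m/s
V^2 = 625.0 m^2/s^2
R_v = 625.0 / 0.23
R_v = 2717.4 m

2717.4


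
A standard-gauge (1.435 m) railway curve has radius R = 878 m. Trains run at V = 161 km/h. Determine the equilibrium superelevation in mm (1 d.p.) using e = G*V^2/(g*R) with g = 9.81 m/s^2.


Convert speed: V = 161 / 3.6 = 44.7222 m/s
Apply formula: e = 1.435 * 44.7222^2 / (9.81 * 878)
e = 1.435 * 2000.0772 / 8613.18
e = 0.333223 m = 333.2 mm

333.2


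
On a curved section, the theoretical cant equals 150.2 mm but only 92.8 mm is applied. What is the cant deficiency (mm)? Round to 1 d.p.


Cant deficiency = equilibrium cant - actual cant
CD = 150.2 - 92.8
CD = 57.4 mm

57.4


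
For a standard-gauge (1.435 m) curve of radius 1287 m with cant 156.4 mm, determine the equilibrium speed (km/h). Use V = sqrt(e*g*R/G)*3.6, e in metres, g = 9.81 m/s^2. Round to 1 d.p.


Convert cant: e = 156.4 mm = 0.1564 m
V_ms = sqrt(0.1564 * 9.81 * 1287 / 1.435)
V_ms = sqrt(1376.044256) = 37.0951 m/s
V = 37.0951 * 3.6 = 133.5 km/h

133.5


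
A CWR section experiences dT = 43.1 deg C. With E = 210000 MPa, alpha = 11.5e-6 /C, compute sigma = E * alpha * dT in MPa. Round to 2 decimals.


sigma = E * alpha * dT
sigma = 210000 * 11.5e-6 * 43.1
sigma = 2.415 * 43.1
sigma = 104.09 MPa

104.09


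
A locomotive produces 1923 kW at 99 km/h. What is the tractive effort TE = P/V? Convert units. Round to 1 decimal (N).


Convert: P = 1923 kW = 1923000 W
V = 99 / 3.6 = 27.5 m/s
TE = 1923000 / 27.5
TE = 69927.3 N

69927.3


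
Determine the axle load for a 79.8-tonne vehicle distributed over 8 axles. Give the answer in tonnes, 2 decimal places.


Load per axle = total weight / number of axles
Load = 79.8 / 8
Load = 9.98 tonnes

9.98


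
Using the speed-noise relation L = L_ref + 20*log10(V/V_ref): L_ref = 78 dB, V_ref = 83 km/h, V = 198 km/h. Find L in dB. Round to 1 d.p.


V/V_ref = 198 / 83 = 2.385542
log10(2.385542) = 0.377587
20 * 0.377587 = 7.5517
L = 78 + 7.5517 = 85.6 dB

85.6


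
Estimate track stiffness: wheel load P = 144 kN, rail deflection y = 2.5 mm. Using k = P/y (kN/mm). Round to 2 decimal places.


Track stiffness k = P / y
k = 144 / 2.5
k = 57.60 kN/mm

57.60


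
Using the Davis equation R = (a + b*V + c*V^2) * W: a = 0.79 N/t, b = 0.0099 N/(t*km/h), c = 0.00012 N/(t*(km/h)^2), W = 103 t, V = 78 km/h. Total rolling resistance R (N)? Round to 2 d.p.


b*V = 0.0099 * 78 = 0.7722
c*V^2 = 0.00012 * 6084 = 0.73008
R_per_t = 0.79 + 0.7722 + 0.73008 = 2.29228 N/t
R_total = 2.29228 * 103 = 236.10 N

236.10


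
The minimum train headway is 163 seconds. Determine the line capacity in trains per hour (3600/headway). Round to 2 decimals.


Capacity = 3600 / headway
Capacity = 3600 / 163
Capacity = 22.09 trains/hour

22.09


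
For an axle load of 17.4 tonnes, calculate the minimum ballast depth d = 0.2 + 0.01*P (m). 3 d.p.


d = 0.2 + 0.01 * 17.4
d = 0.2 + 0.174
d = 0.374 m

0.374


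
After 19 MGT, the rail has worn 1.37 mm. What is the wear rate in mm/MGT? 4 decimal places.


Wear rate = total wear / cumulative tonnage
Rate = 1.37 / 19
Rate = 0.0721 mm/MGT

0.0721


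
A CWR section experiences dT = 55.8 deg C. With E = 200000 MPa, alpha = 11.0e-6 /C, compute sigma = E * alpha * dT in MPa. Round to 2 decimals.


sigma = E * alpha * dT
sigma = 200000 * 11.0e-6 * 55.8
sigma = 2.2 * 55.8
sigma = 122.76 MPa

122.76


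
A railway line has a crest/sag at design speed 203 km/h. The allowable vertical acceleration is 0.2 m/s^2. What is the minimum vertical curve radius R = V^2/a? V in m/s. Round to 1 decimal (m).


Convert speed: V = 203 / 3.6 = 56.3889 m/s
V^2 = 3179.7068 m^2/s^2
R_v = 3179.7068 / 0.2
R_v = 15898.5 m

15898.5


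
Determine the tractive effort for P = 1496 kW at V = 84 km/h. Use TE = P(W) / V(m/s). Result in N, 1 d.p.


Convert: P = 1496 kW = 1496000 W
V = 84 / 3.6 = 23.3333 m/s
TE = 1496000 / 23.3333
TE = 64114.3 N

64114.3


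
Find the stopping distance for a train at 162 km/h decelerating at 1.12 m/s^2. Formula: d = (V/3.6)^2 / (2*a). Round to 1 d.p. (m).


Convert speed: V = 162 / 3.6 = 45.0 m/s
V^2 = 2025.0
d = 2025.0 / (2 * 1.12)
d = 2025.0 / 2.24
d = 904.0 m

904.0


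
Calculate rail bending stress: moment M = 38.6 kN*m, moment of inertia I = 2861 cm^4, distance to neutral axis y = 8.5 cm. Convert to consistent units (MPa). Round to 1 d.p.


Convert units:
M = 38.6 kN*m = 38600000 N*mm
y = 8.5 cm = 85 mm
I = 2861 cm^4 = 28610000 mm^4
sigma = 38600000 * 85 / 28610000
sigma = 114.7 MPa

114.7


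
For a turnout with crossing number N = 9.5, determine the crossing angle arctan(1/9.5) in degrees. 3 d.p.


1/N = 1/9.5 = 0.105263
angle = arctan(0.105263) = 0.104877 rad
angle = 0.104877 * 180/pi = 6.009 degrees

6.009


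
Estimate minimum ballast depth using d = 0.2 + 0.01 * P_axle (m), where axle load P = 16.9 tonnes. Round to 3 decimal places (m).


d = 0.2 + 0.01 * 16.9
d = 0.2 + 0.169
d = 0.369 m

0.369


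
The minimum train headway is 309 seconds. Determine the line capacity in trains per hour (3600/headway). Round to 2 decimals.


Capacity = 3600 / headway
Capacity = 3600 / 309
Capacity = 11.65 trains/hour

11.65


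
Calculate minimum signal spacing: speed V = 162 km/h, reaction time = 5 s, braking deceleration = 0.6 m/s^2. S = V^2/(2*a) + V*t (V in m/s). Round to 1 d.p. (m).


V = 162 / 3.6 = 45.0 m/s
Braking distance = 45.0^2 / (2*0.6) = 1687.5 m
Sighting distance = 45.0 * 5 = 225.0 m
S = 1687.5 + 225.0 = 1912.5 m

1912.5


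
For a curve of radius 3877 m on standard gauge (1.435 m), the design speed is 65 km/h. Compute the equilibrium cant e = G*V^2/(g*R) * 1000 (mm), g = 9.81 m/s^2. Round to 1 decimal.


Convert speed: V = 65 / 3.6 = 18.0556 m/s
Apply formula: e = 1.435 * 18.0556^2 / (9.81 * 3877)
e = 1.435 * 326.0031 / 38033.37
e = 0.0123 m = 12.3 mm

12.3


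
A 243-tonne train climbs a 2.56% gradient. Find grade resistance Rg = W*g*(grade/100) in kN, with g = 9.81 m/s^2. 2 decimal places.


Rg = W * 9.81 * grade / 100
Rg = 243 * 9.81 * 2.56 / 100
Rg = 2383.83 * 0.0256
Rg = 61.03 kN

61.03


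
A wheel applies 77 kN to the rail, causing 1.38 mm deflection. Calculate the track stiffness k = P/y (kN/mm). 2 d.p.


Track stiffness k = P / y
k = 77 / 1.38
k = 55.80 kN/mm

55.80


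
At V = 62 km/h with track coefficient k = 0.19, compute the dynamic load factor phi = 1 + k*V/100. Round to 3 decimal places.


phi = 1 + k * V / 100
phi = 1 + 0.19 * 62 / 100
phi = 1 + 0.1178
phi = 1.118

1.118


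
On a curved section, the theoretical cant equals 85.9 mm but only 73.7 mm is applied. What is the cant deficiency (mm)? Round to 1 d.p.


Cant deficiency = equilibrium cant - actual cant
CD = 85.9 - 73.7
CD = 12.2 mm

12.2


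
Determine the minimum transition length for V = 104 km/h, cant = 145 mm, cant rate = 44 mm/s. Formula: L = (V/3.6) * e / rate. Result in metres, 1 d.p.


Convert speed: V = 104 / 3.6 = 28.8889 m/s
L = 28.8889 * 145 / 44
L = 4188.8889 / 44
L = 95.2 m

95.2


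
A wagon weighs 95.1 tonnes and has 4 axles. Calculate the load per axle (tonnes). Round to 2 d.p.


Load per axle = total weight / number of axles
Load = 95.1 / 4
Load = 23.78 tonnes

23.78


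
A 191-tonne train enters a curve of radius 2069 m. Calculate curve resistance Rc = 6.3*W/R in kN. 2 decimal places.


Rc = 6.3 * W / R
Rc = 6.3 * 191 / 2069
Rc = 1203.3 / 2069
Rc = 0.58 kN

0.58


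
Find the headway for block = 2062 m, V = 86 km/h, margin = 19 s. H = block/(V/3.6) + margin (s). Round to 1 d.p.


V = 86 / 3.6 = 23.8889 m/s
Block traversal time = 2062 / 23.8889 = 86.3163 s
Headway = 86.3163 + 19
Headway = 105.3 s

105.3


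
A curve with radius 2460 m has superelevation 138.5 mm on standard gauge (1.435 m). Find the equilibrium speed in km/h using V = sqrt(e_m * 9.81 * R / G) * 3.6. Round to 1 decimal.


Convert cant: e = 138.5 mm = 0.1385 m
V_ms = sqrt(0.1385 * 9.81 * 2460 / 1.435)
V_ms = sqrt(2329.174286) = 48.2615 m/s
V = 48.2615 * 3.6 = 173.7 km/h

173.7


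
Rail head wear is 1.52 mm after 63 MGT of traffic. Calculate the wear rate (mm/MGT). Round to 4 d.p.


Wear rate = total wear / cumulative tonnage
Rate = 1.52 / 63
Rate = 0.0241 mm/MGT

0.0241


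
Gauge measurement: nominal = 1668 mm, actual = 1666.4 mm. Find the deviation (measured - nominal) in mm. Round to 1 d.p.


Deviation = measured - nominal
Deviation = 1666.4 - 1668
Deviation = -1.6 mm

-1.6


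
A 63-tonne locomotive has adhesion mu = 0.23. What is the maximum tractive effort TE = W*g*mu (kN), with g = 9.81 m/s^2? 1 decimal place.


TE_max = W * g * mu
TE_max = 63 * 9.81 * 0.23
TE_max = 618.03 * 0.23
TE_max = 142.1 kN

142.1


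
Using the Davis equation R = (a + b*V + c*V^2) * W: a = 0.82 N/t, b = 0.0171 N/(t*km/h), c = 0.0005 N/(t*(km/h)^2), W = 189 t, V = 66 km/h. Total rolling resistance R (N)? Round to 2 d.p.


b*V = 0.0171 * 66 = 1.1286
c*V^2 = 0.0005 * 4356 = 2.178
R_per_t = 0.82 + 1.1286 + 2.178 = 4.1266 N/t
R_total = 4.1266 * 189 = 779.93 N

779.93


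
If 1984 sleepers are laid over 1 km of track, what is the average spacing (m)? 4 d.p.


Spacing = 1000 m / number of sleepers
Spacing = 1000 / 1984
Spacing = 0.5040 m

0.5040


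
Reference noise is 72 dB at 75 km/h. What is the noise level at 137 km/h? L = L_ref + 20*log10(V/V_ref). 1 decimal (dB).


V/V_ref = 137 / 75 = 1.826667
log10(1.826667) = 0.261659
20 * 0.261659 = 5.2332
L = 72 + 5.2332 = 77.2 dB

77.2


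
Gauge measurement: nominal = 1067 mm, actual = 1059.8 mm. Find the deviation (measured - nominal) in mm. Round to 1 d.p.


Deviation = measured - nominal
Deviation = 1059.8 - 1067
Deviation = -7.2 mm

-7.2


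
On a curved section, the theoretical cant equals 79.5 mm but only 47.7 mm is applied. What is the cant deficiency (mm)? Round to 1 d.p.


Cant deficiency = equilibrium cant - actual cant
CD = 79.5 - 47.7
CD = 31.8 mm

31.8


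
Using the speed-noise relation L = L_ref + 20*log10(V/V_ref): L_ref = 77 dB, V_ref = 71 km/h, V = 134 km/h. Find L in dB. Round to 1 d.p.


V/V_ref = 134 / 71 = 1.887324
log10(1.887324) = 0.275846
20 * 0.275846 = 5.5169
L = 77 + 5.5169 = 82.5 dB

82.5


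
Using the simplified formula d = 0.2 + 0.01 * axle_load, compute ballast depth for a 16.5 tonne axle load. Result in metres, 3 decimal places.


d = 0.2 + 0.01 * 16.5
d = 0.2 + 0.165
d = 0.365 m

0.365


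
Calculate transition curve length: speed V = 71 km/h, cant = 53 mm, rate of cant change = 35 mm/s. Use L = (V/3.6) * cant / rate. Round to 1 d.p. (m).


Convert speed: V = 71 / 3.6 = 19.7222 m/s
L = 19.7222 * 53 / 35
L = 1045.2778 / 35
L = 29.9 m

29.9


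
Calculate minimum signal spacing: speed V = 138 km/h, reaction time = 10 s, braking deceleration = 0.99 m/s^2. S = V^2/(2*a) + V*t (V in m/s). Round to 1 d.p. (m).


V = 138 / 3.6 = 38.3333 m/s
Braking distance = 38.3333^2 / (2*0.99) = 742.1437 m
Sighting distance = 38.3333 * 10 = 383.3333 m
S = 742.1437 + 383.3333 = 1125.5 m

1125.5


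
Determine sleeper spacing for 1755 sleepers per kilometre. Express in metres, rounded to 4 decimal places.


Spacing = 1000 m / number of sleepers
Spacing = 1000 / 1755
Spacing = 0.5698 m

0.5698


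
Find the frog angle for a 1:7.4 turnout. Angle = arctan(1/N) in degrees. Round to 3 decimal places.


1/N = 1/7.4 = 0.135135
angle = arctan(0.135135) = 0.134321 rad
angle = 0.134321 * 180/pi = 7.696 degrees

7.696


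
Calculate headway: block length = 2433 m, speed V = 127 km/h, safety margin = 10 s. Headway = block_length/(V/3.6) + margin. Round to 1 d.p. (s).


V = 127 / 3.6 = 35.2778 m/s
Block traversal time = 2433 / 35.2778 = 68.9669 s
Headway = 68.9669 + 10
Headway = 79.0 s

79.0


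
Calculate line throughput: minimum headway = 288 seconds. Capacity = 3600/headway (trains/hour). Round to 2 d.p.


Capacity = 3600 / headway
Capacity = 3600 / 288
Capacity = 12.50 trains/hour

12.50


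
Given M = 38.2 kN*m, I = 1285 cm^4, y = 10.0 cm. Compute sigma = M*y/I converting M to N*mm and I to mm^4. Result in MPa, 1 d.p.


Convert units:
M = 38.2 kN*m = 38200000 N*mm
y = 10.0 cm = 100 mm
I = 1285 cm^4 = 12850000 mm^4
sigma = 38200000 * 100 / 12850000
sigma = 297.3 MPa

297.3


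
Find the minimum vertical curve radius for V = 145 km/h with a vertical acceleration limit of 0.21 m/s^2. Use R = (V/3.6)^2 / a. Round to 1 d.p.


Convert speed: V = 145 / 3.6 = 40.2778 m/s
V^2 = 1622.2994 m^2/s^2
R_v = 1622.2994 / 0.21
R_v = 7725.2 m

7725.2


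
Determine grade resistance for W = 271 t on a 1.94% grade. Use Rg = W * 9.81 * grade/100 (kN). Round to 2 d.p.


Rg = W * 9.81 * grade / 100
Rg = 271 * 9.81 * 1.94 / 100
Rg = 2658.51 * 0.0194
Rg = 51.58 kN

51.58


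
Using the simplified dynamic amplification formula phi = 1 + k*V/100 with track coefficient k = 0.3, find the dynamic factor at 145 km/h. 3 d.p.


phi = 1 + k * V / 100
phi = 1 + 0.3 * 145 / 100
phi = 1 + 0.435
phi = 1.435

1.435


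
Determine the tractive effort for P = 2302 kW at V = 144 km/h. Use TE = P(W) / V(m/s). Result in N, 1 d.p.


Convert: P = 2302 kW = 2302000 W
V = 144 / 3.6 = 40.0 m/s
TE = 2302000 / 40.0
TE = 57550.0 N

57550.0


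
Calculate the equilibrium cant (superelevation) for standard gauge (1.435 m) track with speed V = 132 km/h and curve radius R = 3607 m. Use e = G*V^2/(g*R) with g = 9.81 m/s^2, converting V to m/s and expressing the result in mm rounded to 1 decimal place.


Convert speed: V = 132 / 3.6 = 36.6667 m/s
Apply formula: e = 1.435 * 36.6667^2 / (9.81 * 3607)
e = 1.435 * 1344.4444 / 35384.67
e = 0.054523 m = 54.5 mm

54.5


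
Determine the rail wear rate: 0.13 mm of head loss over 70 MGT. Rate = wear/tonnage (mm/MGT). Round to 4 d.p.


Wear rate = total wear / cumulative tonnage
Rate = 0.13 / 70
Rate = 0.0019 mm/MGT

0.0019


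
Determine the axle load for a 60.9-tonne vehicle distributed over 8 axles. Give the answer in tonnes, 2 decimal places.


Load per axle = total weight / number of axles
Load = 60.9 / 8
Load = 7.61 tonnes

7.61


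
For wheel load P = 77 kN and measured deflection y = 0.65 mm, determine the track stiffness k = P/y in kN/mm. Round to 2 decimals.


Track stiffness k = P / y
k = 77 / 0.65
k = 118.46 kN/mm

118.46


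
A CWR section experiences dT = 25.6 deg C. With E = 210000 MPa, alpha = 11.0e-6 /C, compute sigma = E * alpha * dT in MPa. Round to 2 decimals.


sigma = E * alpha * dT
sigma = 210000 * 11.0e-6 * 25.6
sigma = 2.31 * 25.6
sigma = 59.14 MPa

59.14


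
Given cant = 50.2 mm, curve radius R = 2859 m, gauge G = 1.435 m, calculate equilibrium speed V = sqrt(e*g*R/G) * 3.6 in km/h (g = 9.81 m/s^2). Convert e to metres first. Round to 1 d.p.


Convert cant: e = 50.2 mm = 0.0502 m
V_ms = sqrt(0.0502 * 9.81 * 2859 / 1.435)
V_ms = sqrt(981.14903) = 31.3233 m/s
V = 31.3233 * 3.6 = 112.8 km/h

112.8


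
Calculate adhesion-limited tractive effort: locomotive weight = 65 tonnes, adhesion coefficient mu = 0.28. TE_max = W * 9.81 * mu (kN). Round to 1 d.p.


TE_max = W * g * mu
TE_max = 65 * 9.81 * 0.28
TE_max = 637.65 * 0.28
TE_max = 178.5 kN

178.5


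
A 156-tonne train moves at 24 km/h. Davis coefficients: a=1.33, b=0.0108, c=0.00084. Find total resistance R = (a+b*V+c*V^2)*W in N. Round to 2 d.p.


b*V = 0.0108 * 24 = 0.2592
c*V^2 = 0.00084 * 576 = 0.48384
R_per_t = 1.33 + 0.2592 + 0.48384 = 2.07304 N/t
R_total = 2.07304 * 156 = 323.39 N

323.39


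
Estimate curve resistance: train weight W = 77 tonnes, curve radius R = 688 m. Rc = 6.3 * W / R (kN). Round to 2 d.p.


Rc = 6.3 * W / R
Rc = 6.3 * 77 / 688
Rc = 485.1 / 688
Rc = 0.71 kN

0.71


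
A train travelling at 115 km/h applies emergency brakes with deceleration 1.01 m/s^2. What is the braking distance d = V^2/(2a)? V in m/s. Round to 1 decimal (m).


Convert speed: V = 115 / 3.6 = 31.9444 m/s
V^2 = 1020.4475
d = 1020.4475 / (2 * 1.01)
d = 1020.4475 / 2.02
d = 505.2 m

505.2


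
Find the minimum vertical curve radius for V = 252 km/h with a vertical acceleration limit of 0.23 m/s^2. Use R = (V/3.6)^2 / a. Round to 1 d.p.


Convert speed: V = 252 / 3.6 = 70.0 m/s
V^2 = 4900.0 m^2/s^2
R_v = 4900.0 / 0.23
R_v = 21304.3 m

21304.3


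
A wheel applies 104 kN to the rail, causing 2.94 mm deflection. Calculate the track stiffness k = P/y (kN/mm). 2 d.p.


Track stiffness k = P / y
k = 104 / 2.94
k = 35.37 kN/mm

35.37


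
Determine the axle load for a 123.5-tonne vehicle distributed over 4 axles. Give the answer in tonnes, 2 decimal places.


Load per axle = total weight / number of axles
Load = 123.5 / 4
Load = 30.88 tonnes

30.88


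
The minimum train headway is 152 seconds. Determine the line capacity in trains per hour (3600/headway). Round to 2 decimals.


Capacity = 3600 / headway
Capacity = 3600 / 152
Capacity = 23.68 trains/hour

23.68


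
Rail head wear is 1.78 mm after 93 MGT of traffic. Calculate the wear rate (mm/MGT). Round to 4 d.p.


Wear rate = total wear / cumulative tonnage
Rate = 1.78 / 93
Rate = 0.0191 mm/MGT

0.0191


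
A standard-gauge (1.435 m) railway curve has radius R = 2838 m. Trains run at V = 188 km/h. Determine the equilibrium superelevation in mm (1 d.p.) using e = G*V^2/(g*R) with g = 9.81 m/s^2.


Convert speed: V = 188 / 3.6 = 52.2222 m/s
Apply formula: e = 1.435 * 52.2222^2 / (9.81 * 2838)
e = 1.435 * 2727.1605 / 27840.78
e = 0.140566 m = 140.6 mm

140.6


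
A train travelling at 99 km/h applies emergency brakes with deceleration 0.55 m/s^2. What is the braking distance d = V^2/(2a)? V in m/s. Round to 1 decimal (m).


Convert speed: V = 99 / 3.6 = 27.5 m/s
V^2 = 756.25
d = 756.25 / (2 * 0.55)
d = 756.25 / 1.1
d = 687.5 m

687.5


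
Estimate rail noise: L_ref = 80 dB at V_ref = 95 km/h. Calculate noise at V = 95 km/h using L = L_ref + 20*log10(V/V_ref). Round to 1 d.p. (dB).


V/V_ref = 95 / 95 = 1.0
log10(1.0) = 0.0
20 * 0.0 = 0.0
L = 80 + 0.0 = 80.0 dB

80.0


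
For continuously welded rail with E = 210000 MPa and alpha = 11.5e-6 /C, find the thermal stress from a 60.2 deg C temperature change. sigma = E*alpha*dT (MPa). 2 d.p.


sigma = E * alpha * dT
sigma = 210000 * 11.5e-6 * 60.2
sigma = 2.415 * 60.2
sigma = 145.38 MPa

145.38


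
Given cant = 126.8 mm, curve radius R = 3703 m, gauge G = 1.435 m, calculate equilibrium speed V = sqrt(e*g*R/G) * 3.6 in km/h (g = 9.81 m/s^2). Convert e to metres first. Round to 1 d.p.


Convert cant: e = 126.8 mm = 0.1268 m
V_ms = sqrt(0.1268 * 9.81 * 3703 / 1.435)
V_ms = sqrt(3209.889424) = 56.6559 m/s
V = 56.6559 * 3.6 = 204.0 km/h

204.0


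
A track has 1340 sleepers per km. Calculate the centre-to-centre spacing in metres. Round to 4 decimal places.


Spacing = 1000 m / number of sleepers
Spacing = 1000 / 1340
Spacing = 0.7463 m

0.7463


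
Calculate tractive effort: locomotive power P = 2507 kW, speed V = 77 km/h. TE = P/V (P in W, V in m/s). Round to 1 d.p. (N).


Convert: P = 2507 kW = 2507000 W
V = 77 / 3.6 = 21.3889 m/s
TE = 2507000 / 21.3889
TE = 117210.4 N

117210.4


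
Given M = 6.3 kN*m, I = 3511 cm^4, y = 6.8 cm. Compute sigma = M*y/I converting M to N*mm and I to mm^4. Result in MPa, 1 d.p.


Convert units:
M = 6.3 kN*m = 6300000 N*mm
y = 6.8 cm = 68 mm
I = 3511 cm^4 = 35110000 mm^4
sigma = 6300000 * 68 / 35110000
sigma = 12.2 MPa

12.2


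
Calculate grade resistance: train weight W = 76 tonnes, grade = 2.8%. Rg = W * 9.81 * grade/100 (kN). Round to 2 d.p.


Rg = W * 9.81 * grade / 100
Rg = 76 * 9.81 * 2.8 / 100
Rg = 745.56 * 0.028
Rg = 20.88 kN

20.88


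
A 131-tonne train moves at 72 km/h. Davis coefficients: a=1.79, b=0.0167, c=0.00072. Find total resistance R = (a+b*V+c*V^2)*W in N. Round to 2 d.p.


b*V = 0.0167 * 72 = 1.2024
c*V^2 = 0.00072 * 5184 = 3.73248
R_per_t = 1.79 + 1.2024 + 3.73248 = 6.72488 N/t
R_total = 6.72488 * 131 = 880.96 N

880.96


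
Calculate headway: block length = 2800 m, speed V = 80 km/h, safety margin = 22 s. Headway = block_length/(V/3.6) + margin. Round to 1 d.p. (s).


V = 80 / 3.6 = 22.2222 m/s
Block traversal time = 2800 / 22.2222 = 126.0 s
Headway = 126.0 + 22
Headway = 148.0 s

148.0


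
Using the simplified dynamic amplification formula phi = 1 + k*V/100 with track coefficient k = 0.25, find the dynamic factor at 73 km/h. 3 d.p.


phi = 1 + k * V / 100
phi = 1 + 0.25 * 73 / 100
phi = 1 + 0.1825
phi = 1.183

1.183


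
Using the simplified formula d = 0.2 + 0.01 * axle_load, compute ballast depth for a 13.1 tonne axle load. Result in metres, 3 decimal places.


d = 0.2 + 0.01 * 13.1
d = 0.2 + 0.131
d = 0.331 m

0.331


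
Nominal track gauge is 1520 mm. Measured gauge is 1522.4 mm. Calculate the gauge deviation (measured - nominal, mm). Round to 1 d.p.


Deviation = measured - nominal
Deviation = 1522.4 - 1520
Deviation = 2.4 mm

2.4


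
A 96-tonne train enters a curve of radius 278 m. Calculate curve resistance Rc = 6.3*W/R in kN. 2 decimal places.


Rc = 6.3 * W / R
Rc = 6.3 * 96 / 278
Rc = 604.8 / 278
Rc = 2.18 kN

2.18


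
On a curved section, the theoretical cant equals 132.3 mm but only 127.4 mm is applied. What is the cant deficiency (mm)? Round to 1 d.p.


Cant deficiency = equilibrium cant - actual cant
CD = 132.3 - 127.4
CD = 4.9 mm

4.9


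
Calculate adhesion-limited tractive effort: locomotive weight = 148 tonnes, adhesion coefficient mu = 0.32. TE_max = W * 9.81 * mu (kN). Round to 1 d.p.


TE_max = W * g * mu
TE_max = 148 * 9.81 * 0.32
TE_max = 1451.88 * 0.32
TE_max = 464.6 kN

464.6


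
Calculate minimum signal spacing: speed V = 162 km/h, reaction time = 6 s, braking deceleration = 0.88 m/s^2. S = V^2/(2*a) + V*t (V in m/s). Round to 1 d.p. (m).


V = 162 / 3.6 = 45.0 m/s
Braking distance = 45.0^2 / (2*0.88) = 1150.5682 m
Sighting distance = 45.0 * 6 = 270.0 m
S = 1150.5682 + 270.0 = 1420.6 m

1420.6


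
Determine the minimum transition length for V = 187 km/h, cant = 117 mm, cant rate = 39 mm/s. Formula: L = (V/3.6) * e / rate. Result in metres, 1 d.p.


Convert speed: V = 187 / 3.6 = 51.9444 m/s
L = 51.9444 * 117 / 39
L = 6077.5 / 39
L = 155.8 m

155.8


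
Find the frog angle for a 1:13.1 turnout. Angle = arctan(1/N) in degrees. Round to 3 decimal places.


1/N = 1/13.1 = 0.076336
angle = arctan(0.076336) = 0.076188 rad
angle = 0.076188 * 180/pi = 4.365 degrees

4.365


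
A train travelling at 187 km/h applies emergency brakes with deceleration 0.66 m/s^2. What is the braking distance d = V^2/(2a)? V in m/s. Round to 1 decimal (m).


Convert speed: V = 187 / 3.6 = 51.9444 m/s
V^2 = 2698.2253
d = 2698.2253 / (2 * 0.66)
d = 2698.2253 / 1.32
d = 2044.1 m

2044.1


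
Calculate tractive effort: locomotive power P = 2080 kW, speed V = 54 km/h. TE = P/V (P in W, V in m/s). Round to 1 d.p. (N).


Convert: P = 2080 kW = 2080000 W
V = 54 / 3.6 = 15.0 m/s
TE = 2080000 / 15.0
TE = 138666.7 N

138666.7


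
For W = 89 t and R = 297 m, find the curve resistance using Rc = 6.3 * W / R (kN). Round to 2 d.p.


Rc = 6.3 * W / R
Rc = 6.3 * 89 / 297
Rc = 560.7 / 297
Rc = 1.89 kN

1.89


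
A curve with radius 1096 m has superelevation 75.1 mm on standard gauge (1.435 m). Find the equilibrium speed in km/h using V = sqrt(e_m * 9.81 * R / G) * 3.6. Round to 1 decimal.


Convert cant: e = 75.1 mm = 0.0751 m
V_ms = sqrt(0.0751 * 9.81 * 1096 / 1.435)
V_ms = sqrt(562.687928) = 23.721 m/s
V = 23.721 * 3.6 = 85.4 km/h

85.4


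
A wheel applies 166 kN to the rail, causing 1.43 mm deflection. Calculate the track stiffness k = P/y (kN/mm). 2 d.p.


Track stiffness k = P / y
k = 166 / 1.43
k = 116.08 kN/mm

116.08


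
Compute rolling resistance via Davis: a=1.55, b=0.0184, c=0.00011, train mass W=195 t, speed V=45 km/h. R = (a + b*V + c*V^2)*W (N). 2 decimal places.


b*V = 0.0184 * 45 = 0.828
c*V^2 = 0.00011 * 2025 = 0.22275
R_per_t = 1.55 + 0.828 + 0.22275 = 2.60075 N/t
R_total = 2.60075 * 195 = 507.15 N

507.15


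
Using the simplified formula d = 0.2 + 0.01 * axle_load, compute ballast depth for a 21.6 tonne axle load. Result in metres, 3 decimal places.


d = 0.2 + 0.01 * 21.6
d = 0.2 + 0.216
d = 0.416 m

0.416


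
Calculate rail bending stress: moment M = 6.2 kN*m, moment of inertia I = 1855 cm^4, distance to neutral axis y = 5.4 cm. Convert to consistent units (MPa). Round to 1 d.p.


Convert units:
M = 6.2 kN*m = 6200000 N*mm
y = 5.4 cm = 54 mm
I = 1855 cm^4 = 18550000 mm^4
sigma = 6200000 * 54 / 18550000
sigma = 18.0 MPa

18.0


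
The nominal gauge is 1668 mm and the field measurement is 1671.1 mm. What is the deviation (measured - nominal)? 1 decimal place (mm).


Deviation = measured - nominal
Deviation = 1671.1 - 1668
Deviation = 3.1 mm

3.1


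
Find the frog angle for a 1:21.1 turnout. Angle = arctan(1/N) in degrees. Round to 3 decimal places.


1/N = 1/21.1 = 0.047393
angle = arctan(0.047393) = 0.047358 rad
angle = 0.047358 * 180/pi = 2.713 degrees

2.713


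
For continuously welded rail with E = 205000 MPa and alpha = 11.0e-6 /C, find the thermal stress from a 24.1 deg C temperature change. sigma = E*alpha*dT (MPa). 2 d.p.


sigma = E * alpha * dT
sigma = 205000 * 11.0e-6 * 24.1
sigma = 2.255 * 24.1
sigma = 54.35 MPa

54.35


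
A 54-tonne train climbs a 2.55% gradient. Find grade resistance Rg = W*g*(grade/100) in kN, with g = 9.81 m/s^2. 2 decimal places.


Rg = W * 9.81 * grade / 100
Rg = 54 * 9.81 * 2.55 / 100
Rg = 529.74 * 0.0255
Rg = 13.51 kN

13.51


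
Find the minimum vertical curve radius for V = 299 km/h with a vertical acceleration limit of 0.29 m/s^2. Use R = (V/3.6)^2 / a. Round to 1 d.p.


Convert speed: V = 299 / 3.6 = 83.0556 m/s
V^2 = 6898.2253 m^2/s^2
R_v = 6898.2253 / 0.29
R_v = 23787.0 m

23787.0


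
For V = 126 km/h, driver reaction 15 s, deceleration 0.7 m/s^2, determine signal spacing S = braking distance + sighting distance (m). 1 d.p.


V = 126 / 3.6 = 35.0 m/s
Braking distance = 35.0^2 / (2*0.7) = 875.0 m
Sighting distance = 35.0 * 15 = 525.0 m
S = 875.0 + 525.0 = 1400.0 m

1400.0


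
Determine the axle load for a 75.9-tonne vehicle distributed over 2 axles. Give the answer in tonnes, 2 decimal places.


Load per axle = total weight / number of axles
Load = 75.9 / 2
Load = 37.95 tonnes

37.95
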